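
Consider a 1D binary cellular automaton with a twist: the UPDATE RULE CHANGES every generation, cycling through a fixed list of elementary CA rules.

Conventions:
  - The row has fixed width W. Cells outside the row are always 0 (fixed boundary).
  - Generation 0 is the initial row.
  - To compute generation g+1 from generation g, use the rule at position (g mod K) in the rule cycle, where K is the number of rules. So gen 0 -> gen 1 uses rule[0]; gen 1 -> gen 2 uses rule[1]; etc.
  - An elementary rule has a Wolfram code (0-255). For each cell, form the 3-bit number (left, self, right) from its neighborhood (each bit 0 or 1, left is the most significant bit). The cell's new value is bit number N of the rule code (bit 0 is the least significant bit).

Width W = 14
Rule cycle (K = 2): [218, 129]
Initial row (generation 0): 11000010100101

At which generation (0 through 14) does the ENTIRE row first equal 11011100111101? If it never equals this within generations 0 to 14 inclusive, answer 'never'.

Answer: never

Derivation:
Gen 0: 11000010100101
Gen 1 (rule 218): 11100100011000
Gen 2 (rule 129): 01000001000011
Gen 3 (rule 218): 10100010100111
Gen 4 (rule 129): 00001000000010
Gen 5 (rule 218): 00010100000101
Gen 6 (rule 129): 11000001110000
Gen 7 (rule 218): 11100011111000
Gen 8 (rule 129): 01001001110011
Gen 9 (rule 218): 10110111111111
Gen 10 (rule 129): 00000011111110
Gen 11 (rule 218): 00000111111111
Gen 12 (rule 129): 11110011111110
Gen 13 (rule 218): 11111111111111
Gen 14 (rule 129): 01111111111110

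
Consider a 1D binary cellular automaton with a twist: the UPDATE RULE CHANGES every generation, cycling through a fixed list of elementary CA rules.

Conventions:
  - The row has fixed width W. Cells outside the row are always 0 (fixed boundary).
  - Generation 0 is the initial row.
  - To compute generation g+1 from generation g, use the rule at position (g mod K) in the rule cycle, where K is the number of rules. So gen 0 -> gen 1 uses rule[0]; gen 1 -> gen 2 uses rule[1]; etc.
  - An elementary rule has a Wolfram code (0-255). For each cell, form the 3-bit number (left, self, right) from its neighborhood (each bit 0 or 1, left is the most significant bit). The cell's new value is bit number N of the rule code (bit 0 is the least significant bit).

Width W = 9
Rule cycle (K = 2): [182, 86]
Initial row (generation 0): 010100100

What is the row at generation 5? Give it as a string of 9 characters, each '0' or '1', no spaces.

Answer: 000010101

Derivation:
Gen 0: 010100100
Gen 1 (rule 182): 111111110
Gen 2 (rule 86): 000000011
Gen 3 (rule 182): 000000100
Gen 4 (rule 86): 000001110
Gen 5 (rule 182): 000010101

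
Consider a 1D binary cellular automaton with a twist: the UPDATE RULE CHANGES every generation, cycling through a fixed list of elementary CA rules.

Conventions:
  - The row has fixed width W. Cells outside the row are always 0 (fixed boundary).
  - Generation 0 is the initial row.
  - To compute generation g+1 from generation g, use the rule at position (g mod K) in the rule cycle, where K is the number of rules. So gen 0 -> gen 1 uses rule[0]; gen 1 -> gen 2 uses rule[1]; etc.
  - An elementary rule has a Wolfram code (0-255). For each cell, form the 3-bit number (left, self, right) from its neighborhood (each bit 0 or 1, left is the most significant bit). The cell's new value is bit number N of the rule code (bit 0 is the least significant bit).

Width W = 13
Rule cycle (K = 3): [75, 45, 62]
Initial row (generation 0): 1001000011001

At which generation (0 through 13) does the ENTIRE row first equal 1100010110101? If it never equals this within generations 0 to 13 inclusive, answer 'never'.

Gen 0: 1001000011001
Gen 1 (rule 75): 0010011111010
Gen 2 (rule 45): 1010010000110
Gen 3 (rule 62): 1111111001101
Gen 4 (rule 75): 1000001011100
Gen 5 (rule 45): 1011101110001
Gen 6 (rule 62): 1110011001011
Gen 7 (rule 75): 1010111010011
Gen 8 (rule 45): 1111100110010
Gen 9 (rule 62): 1000011101111
Gen 10 (rule 75): 0011110101001
Gen 11 (rule 45): 1010001111001
Gen 12 (rule 62): 1111011000111
Gen 13 (rule 75): 1001011011101

Answer: never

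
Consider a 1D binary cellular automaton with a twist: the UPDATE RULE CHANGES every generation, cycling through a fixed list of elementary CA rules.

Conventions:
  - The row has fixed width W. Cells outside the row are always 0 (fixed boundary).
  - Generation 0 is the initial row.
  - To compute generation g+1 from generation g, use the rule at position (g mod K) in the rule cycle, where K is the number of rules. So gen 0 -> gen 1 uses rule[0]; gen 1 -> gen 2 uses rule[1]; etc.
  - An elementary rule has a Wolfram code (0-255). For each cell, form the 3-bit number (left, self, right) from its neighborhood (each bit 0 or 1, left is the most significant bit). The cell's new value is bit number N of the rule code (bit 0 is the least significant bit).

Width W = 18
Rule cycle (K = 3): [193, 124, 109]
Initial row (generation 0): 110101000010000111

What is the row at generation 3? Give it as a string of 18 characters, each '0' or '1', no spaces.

Gen 0: 110101000010000111
Gen 1 (rule 193): 010000011000110011
Gen 2 (rule 124): 011000011100111011
Gen 3 (rule 109): 011011010100101111

Answer: 011011010100101111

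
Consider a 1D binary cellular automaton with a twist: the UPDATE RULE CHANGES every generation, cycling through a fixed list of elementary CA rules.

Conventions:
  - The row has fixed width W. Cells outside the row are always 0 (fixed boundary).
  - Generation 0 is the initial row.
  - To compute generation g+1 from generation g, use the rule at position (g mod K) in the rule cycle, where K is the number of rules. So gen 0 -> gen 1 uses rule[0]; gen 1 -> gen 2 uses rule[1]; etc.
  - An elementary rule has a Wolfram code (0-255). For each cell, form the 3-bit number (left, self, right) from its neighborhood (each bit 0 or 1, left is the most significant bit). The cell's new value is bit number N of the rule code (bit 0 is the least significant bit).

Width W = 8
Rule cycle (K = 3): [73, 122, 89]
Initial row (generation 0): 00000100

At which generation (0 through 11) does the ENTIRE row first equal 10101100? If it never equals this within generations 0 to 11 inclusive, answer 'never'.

Gen 0: 00000100
Gen 1 (rule 73): 11110001
Gen 2 (rule 122): 10011010
Gen 3 (rule 89): 01011001
Gen 4 (rule 73): 00011000
Gen 5 (rule 122): 00111100
Gen 6 (rule 89): 10100111
Gen 7 (rule 73): 00000101
Gen 8 (rule 122): 00001010
Gen 9 (rule 89): 11100001
Gen 10 (rule 73): 10101100
Gen 11 (rule 122): 01011110

Answer: 10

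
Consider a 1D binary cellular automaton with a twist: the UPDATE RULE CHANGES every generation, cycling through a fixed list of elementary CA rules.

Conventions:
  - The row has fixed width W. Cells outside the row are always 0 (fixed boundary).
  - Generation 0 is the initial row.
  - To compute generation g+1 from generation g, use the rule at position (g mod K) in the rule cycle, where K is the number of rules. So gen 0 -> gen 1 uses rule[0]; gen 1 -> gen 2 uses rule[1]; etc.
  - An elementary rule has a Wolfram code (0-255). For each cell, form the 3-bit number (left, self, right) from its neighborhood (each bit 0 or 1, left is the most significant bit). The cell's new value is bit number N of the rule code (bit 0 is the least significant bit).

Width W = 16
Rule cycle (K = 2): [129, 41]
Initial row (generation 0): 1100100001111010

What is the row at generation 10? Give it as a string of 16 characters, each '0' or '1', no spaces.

Gen 0: 1100100001111010
Gen 1 (rule 129): 0000001100110000
Gen 2 (rule 41): 1111101000100111
Gen 3 (rule 129): 0111000010000010
Gen 4 (rule 41): 0100011000111000
Gen 5 (rule 129): 0001000010010011
Gen 6 (rule 41): 1100011000000010
Gen 7 (rule 129): 0001000011111000
Gen 8 (rule 41): 1100011010000011
Gen 9 (rule 129): 0001000000111000
Gen 10 (rule 41): 1100011110100011

Answer: 1100011110100011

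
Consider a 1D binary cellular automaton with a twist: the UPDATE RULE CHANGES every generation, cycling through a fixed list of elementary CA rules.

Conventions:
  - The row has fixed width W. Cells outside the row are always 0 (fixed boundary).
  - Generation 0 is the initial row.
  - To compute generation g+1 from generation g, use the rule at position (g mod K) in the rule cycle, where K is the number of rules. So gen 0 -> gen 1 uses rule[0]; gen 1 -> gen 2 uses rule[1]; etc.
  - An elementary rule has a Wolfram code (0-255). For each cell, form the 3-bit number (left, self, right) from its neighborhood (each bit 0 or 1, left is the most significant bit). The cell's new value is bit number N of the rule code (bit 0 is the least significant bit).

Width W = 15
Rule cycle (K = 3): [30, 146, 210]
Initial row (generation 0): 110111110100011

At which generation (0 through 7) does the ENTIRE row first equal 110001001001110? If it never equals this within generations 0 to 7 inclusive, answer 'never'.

Answer: never

Derivation:
Gen 0: 110111110100011
Gen 1 (rule 30): 100100000110110
Gen 2 (rule 146): 011010001000001
Gen 3 (rule 210): 101001010100010
Gen 4 (rule 30): 101111010110111
Gen 5 (rule 146): 000110000000010
Gen 6 (rule 210): 001011000000101
Gen 7 (rule 30): 011010100001101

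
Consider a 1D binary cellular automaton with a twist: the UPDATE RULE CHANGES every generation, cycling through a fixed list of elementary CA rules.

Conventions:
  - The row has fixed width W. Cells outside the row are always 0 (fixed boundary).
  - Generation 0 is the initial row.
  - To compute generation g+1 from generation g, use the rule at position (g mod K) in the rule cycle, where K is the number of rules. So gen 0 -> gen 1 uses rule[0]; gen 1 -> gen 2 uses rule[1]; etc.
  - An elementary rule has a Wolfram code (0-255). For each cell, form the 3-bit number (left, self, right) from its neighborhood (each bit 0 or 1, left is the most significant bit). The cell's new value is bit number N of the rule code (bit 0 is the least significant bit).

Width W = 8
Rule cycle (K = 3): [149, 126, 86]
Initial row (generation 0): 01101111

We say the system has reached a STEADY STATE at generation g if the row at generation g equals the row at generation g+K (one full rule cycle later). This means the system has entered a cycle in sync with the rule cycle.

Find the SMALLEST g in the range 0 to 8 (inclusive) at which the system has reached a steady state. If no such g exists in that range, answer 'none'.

Gen 0: 01101111
Gen 1 (rule 149): 00000110
Gen 2 (rule 126): 00001111
Gen 3 (rule 86): 00010001
Gen 4 (rule 149): 11011101
Gen 5 (rule 126): 11110111
Gen 6 (rule 86): 00010001
Gen 7 (rule 149): 11011101
Gen 8 (rule 126): 11110111
Gen 9 (rule 86): 00010001
Gen 10 (rule 149): 11011101
Gen 11 (rule 126): 11110111

Answer: 3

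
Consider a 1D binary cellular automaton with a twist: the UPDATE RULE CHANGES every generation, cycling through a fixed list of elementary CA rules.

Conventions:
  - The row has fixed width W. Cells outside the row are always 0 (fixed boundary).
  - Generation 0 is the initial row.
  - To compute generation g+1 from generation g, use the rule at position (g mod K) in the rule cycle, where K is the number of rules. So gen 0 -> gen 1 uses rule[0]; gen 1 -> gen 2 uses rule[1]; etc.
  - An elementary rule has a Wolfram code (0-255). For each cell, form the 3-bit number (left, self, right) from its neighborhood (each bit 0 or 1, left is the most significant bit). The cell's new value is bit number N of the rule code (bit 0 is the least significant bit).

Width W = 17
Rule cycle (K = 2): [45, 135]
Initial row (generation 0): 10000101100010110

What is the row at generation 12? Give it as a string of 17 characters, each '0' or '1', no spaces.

Gen 0: 10000101100010110
Gen 1 (rule 45): 10110111001011100
Gen 2 (rule 135): 10000010011001001
Gen 3 (rule 45): 10111010010001001
Gen 4 (rule 135): 10010010110111011
Gen 5 (rule 45): 10010011101100110
Gen 6 (rule 135): 10110101000001000
Gen 7 (rule 45): 11101111011101011
Gen 8 (rule 135): 01000110001001000
Gen 9 (rule 45): 01010100101001011
Gen 10 (rule 135): 11010101101011000
Gen 11 (rule 45): 10111111011110011
Gen 12 (rule 135): 10011110001100100

Answer: 10011110001100100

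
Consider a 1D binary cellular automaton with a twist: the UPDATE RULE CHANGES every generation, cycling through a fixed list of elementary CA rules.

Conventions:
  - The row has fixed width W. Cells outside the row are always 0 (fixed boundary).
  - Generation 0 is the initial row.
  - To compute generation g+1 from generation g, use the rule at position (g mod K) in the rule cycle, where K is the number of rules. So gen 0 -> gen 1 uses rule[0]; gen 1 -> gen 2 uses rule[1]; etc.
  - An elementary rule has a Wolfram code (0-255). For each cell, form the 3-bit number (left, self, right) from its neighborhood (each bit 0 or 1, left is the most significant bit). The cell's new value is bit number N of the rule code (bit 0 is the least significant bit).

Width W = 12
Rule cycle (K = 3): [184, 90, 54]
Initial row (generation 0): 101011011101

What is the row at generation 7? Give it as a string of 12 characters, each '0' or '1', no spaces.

Answer: 000111010010

Derivation:
Gen 0: 101011011101
Gen 1 (rule 184): 010110111010
Gen 2 (rule 90): 100110101001
Gen 3 (rule 54): 111001111111
Gen 4 (rule 184): 110101111110
Gen 5 (rule 90): 110001000011
Gen 6 (rule 54): 001011100100
Gen 7 (rule 184): 000111010010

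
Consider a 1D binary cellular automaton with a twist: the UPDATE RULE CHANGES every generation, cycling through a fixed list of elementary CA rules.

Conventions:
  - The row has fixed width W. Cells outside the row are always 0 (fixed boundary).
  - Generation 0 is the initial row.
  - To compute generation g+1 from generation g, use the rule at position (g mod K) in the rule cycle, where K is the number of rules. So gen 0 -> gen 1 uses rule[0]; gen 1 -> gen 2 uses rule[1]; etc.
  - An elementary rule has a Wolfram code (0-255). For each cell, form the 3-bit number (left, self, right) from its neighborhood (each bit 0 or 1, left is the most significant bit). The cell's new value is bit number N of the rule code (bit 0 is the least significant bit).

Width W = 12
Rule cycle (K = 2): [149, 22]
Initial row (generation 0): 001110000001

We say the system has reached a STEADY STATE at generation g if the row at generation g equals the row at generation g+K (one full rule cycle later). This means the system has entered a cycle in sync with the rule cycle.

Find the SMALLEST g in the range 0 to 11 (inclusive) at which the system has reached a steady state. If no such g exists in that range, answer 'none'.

Answer: 5

Derivation:
Gen 0: 001110000001
Gen 1 (rule 149): 100101111101
Gen 2 (rule 22): 111100000001
Gen 3 (rule 149): 011011111101
Gen 4 (rule 22): 100000000001
Gen 5 (rule 149): 111111111101
Gen 6 (rule 22): 000000000001
Gen 7 (rule 149): 111111111101
Gen 8 (rule 22): 000000000001
Gen 9 (rule 149): 111111111101
Gen 10 (rule 22): 000000000001
Gen 11 (rule 149): 111111111101
Gen 12 (rule 22): 000000000001
Gen 13 (rule 149): 111111111101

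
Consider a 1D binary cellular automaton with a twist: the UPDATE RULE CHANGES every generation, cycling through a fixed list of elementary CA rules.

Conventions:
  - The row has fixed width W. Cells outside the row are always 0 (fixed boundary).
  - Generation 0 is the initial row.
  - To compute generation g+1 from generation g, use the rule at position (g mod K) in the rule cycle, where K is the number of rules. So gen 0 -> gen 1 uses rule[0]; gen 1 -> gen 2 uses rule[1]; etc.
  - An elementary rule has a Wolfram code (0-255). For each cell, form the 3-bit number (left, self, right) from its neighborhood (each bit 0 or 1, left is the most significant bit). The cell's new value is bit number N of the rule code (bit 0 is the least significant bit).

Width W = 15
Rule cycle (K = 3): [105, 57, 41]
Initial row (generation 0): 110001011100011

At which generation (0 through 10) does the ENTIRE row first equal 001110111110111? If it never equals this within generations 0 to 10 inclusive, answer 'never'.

Answer: never

Derivation:
Gen 0: 110001011100011
Gen 1 (rule 105): 110100110101011
Gen 2 (rule 57): 101010101010110
Gen 3 (rule 41): 010101010101100
Gen 4 (rule 105): 001010101011101
Gen 5 (rule 57): 100101010110010
Gen 6 (rule 41): 000010101100000
Gen 7 (rule 105): 111001011101111
Gen 8 (rule 57): 100100110011000
Gen 9 (rule 41): 000000100010011
Gen 10 (rule 105): 111110001000011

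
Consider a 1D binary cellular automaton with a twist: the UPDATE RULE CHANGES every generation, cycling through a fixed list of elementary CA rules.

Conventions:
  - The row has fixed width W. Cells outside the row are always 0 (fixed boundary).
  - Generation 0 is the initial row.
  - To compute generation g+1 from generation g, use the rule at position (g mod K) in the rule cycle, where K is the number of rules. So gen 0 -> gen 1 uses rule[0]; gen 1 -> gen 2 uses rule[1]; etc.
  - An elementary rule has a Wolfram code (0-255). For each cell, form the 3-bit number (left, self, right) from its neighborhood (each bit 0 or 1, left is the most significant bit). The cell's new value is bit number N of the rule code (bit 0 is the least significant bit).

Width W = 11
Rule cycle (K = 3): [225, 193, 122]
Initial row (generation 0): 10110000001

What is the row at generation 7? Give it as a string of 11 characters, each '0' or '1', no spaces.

Gen 0: 10110000001
Gen 1 (rule 225): 01010111100
Gen 2 (rule 193): 00000011101
Gen 3 (rule 122): 00000110110
Gen 4 (rule 225): 11110011010
Gen 5 (rule 193): 01110001000
Gen 6 (rule 122): 11011010100
Gen 7 (rule 225): 01101101001

Answer: 01101101001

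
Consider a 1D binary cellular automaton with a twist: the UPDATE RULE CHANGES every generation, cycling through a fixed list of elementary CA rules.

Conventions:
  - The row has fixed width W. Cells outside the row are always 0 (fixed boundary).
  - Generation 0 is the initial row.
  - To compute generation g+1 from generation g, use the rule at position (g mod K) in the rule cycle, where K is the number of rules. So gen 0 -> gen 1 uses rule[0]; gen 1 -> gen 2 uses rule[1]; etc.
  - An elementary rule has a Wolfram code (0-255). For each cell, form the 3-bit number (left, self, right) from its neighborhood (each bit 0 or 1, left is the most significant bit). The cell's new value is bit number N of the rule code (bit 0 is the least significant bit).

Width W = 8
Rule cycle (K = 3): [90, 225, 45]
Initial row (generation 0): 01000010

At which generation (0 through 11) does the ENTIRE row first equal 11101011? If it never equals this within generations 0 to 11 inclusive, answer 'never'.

Answer: 6

Derivation:
Gen 0: 01000010
Gen 1 (rule 90): 10100101
Gen 2 (rule 225): 01000010
Gen 3 (rule 45): 01011010
Gen 4 (rule 90): 10011001
Gen 5 (rule 225): 00001000
Gen 6 (rule 45): 11101011
Gen 7 (rule 90): 10100011
Gen 8 (rule 225): 01001001
Gen 9 (rule 45): 01001001
Gen 10 (rule 90): 10110110
Gen 11 (rule 225): 01011010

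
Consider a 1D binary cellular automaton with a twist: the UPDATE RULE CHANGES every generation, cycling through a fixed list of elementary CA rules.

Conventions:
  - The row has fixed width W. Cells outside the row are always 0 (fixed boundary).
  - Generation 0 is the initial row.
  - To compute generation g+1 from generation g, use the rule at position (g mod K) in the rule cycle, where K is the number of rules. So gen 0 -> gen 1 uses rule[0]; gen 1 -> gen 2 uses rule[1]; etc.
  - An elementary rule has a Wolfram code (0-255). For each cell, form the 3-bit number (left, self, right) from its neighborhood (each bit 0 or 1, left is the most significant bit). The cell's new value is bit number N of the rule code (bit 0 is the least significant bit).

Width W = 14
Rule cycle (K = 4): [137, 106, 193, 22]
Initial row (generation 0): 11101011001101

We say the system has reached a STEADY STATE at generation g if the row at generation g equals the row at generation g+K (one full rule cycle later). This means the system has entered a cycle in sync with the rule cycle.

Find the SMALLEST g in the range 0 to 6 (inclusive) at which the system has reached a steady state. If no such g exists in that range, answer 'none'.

Gen 0: 11101011001101
Gen 1 (rule 137): 11000010001000
Gen 2 (rule 106): 11000100010000
Gen 3 (rule 193): 01010001000111
Gen 4 (rule 22): 11011011101000
Gen 5 (rule 137): 10010011000011
Gen 6 (rule 106): 00100111000111
Gen 7 (rule 193): 10000011010011
Gen 8 (rule 22): 11000100011100
Gen 9 (rule 137): 10010001011001
Gen 10 (rule 106): 00100010111010

Answer: none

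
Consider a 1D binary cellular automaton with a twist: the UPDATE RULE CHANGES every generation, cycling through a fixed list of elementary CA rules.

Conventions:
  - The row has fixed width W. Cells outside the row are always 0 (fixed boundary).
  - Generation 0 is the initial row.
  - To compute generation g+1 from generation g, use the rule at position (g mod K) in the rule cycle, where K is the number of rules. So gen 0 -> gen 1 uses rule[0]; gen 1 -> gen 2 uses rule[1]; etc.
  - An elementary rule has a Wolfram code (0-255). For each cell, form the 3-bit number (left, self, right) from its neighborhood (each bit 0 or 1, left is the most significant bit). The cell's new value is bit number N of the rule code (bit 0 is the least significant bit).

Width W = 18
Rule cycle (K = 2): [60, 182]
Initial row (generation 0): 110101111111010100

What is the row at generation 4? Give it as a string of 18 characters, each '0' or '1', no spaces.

Gen 0: 110101111111010100
Gen 1 (rule 60): 101111000000111110
Gen 2 (rule 182): 110110100001011101
Gen 3 (rule 60): 101101110001110011
Gen 4 (rule 182): 110010101010101100

Answer: 110010101010101100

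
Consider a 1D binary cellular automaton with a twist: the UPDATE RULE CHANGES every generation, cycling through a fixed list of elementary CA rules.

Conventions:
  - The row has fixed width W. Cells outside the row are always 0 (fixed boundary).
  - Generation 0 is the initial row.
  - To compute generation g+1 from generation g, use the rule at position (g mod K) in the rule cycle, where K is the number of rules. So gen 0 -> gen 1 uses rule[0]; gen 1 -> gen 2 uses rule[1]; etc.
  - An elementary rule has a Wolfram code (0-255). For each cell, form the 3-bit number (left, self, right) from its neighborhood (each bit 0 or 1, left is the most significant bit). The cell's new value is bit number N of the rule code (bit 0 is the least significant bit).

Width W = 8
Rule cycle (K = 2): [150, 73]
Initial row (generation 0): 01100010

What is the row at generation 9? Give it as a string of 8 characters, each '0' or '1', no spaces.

Answer: 11000011

Derivation:
Gen 0: 01100010
Gen 1 (rule 150): 10010111
Gen 2 (rule 73): 00000101
Gen 3 (rule 150): 00001101
Gen 4 (rule 73): 11101100
Gen 5 (rule 150): 01000010
Gen 6 (rule 73): 00011000
Gen 7 (rule 150): 00100100
Gen 8 (rule 73): 10000001
Gen 9 (rule 150): 11000011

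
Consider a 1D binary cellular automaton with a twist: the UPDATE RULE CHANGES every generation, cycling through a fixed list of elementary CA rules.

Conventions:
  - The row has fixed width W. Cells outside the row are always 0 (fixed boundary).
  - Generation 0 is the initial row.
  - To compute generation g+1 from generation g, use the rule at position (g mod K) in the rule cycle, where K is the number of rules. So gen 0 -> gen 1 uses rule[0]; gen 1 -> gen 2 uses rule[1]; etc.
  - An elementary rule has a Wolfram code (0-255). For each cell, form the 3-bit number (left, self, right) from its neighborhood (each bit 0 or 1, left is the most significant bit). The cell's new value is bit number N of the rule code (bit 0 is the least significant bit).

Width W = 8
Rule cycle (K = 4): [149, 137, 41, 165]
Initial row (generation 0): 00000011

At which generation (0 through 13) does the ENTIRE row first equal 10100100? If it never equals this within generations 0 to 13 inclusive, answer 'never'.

Answer: never

Derivation:
Gen 0: 00000011
Gen 1 (rule 149): 11111000
Gen 2 (rule 137): 11110011
Gen 3 (rule 41): 10000010
Gen 4 (rule 165): 10111010
Gen 5 (rule 149): 10010011
Gen 6 (rule 137): 00000010
Gen 7 (rule 41): 11111000
Gen 8 (rule 165): 01110011
Gen 9 (rule 149): 00101000
Gen 10 (rule 137): 10000011
Gen 11 (rule 41): 00111010
Gen 12 (rule 165): 10010110
Gen 13 (rule 149): 11010001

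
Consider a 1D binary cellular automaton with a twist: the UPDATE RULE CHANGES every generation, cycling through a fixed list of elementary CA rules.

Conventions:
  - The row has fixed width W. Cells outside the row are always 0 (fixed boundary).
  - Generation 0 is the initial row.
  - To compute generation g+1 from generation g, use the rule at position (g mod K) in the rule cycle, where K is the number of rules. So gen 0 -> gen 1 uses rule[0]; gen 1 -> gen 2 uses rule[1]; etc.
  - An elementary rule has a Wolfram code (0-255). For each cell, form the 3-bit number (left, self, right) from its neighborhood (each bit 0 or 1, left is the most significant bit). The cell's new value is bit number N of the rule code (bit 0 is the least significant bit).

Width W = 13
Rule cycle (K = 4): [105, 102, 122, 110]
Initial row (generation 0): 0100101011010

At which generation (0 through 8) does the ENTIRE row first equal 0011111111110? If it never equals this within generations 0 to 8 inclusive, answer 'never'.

Gen 0: 0100101011010
Gen 1 (rule 105): 0000010111100
Gen 2 (rule 102): 0000111000100
Gen 3 (rule 122): 0001101101010
Gen 4 (rule 110): 0011111111110
Gen 5 (rule 105): 1010000000010
Gen 6 (rule 102): 1110000000110
Gen 7 (rule 122): 1011000001111
Gen 8 (rule 110): 1111000011001

Answer: 4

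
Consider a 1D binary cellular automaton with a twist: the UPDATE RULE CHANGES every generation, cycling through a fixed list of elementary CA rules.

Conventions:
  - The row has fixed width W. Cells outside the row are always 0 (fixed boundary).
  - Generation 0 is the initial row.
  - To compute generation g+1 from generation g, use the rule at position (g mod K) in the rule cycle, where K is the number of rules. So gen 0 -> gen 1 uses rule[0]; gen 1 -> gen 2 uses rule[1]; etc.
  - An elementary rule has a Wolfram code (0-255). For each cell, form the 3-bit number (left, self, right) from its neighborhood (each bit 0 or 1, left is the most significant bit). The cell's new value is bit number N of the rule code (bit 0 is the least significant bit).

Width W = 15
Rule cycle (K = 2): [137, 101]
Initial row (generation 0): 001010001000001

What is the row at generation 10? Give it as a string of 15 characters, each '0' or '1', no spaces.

Gen 0: 001010001000001
Gen 1 (rule 137): 100000100011100
Gen 2 (rule 101): 101110101000101
Gen 3 (rule 137): 001100000010000
Gen 4 (rule 101): 100101111010111
Gen 5 (rule 137): 000001110000110
Gen 6 (rule 101): 111100010110010
Gen 7 (rule 137): 111001000100000
Gen 8 (rule 101): 001001010101111
Gen 9 (rule 137): 100000000001110
Gen 10 (rule 101): 101111111100010

Answer: 101111111100010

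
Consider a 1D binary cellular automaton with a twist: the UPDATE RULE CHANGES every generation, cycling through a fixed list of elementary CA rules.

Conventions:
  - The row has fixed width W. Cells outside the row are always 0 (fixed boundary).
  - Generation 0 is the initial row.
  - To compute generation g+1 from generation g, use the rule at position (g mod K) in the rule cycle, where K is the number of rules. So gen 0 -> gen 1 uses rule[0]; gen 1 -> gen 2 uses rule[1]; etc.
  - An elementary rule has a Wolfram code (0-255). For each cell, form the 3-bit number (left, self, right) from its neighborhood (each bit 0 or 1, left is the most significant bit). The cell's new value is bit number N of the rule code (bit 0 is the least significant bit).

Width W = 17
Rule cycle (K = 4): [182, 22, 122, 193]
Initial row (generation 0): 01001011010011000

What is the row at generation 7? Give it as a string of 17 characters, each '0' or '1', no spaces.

Gen 0: 01001011010011000
Gen 1 (rule 182): 11111100111100100
Gen 2 (rule 22): 00000011000011110
Gen 3 (rule 122): 00000111100110011
Gen 4 (rule 193): 11110011100010001
Gen 5 (rule 182): 01101101010111011
Gen 6 (rule 22): 10000001010000000
Gen 7 (rule 122): 01000010101000000

Answer: 01000010101000000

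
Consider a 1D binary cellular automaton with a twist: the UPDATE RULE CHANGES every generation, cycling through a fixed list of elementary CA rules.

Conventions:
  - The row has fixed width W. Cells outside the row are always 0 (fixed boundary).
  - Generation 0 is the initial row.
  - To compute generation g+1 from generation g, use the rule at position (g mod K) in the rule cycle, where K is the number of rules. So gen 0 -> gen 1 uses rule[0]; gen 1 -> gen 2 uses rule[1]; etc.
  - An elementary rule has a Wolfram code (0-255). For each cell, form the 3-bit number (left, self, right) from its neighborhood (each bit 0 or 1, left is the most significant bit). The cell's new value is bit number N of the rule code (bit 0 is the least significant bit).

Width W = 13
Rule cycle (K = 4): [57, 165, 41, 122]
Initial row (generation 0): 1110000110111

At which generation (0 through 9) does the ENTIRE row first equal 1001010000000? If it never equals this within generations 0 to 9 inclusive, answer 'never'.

Answer: never

Derivation:
Gen 0: 1110000110111
Gen 1 (rule 57): 1001110101100
Gen 2 (rule 165): 1000101110001
Gen 3 (rule 41): 0010011000100
Gen 4 (rule 122): 0101111101010
Gen 5 (rule 57): 0011000010101
Gen 6 (rule 165): 1000011011111
Gen 7 (rule 41): 0011010110000
Gen 8 (rule 122): 0111101111000
Gen 9 (rule 57): 0100011000111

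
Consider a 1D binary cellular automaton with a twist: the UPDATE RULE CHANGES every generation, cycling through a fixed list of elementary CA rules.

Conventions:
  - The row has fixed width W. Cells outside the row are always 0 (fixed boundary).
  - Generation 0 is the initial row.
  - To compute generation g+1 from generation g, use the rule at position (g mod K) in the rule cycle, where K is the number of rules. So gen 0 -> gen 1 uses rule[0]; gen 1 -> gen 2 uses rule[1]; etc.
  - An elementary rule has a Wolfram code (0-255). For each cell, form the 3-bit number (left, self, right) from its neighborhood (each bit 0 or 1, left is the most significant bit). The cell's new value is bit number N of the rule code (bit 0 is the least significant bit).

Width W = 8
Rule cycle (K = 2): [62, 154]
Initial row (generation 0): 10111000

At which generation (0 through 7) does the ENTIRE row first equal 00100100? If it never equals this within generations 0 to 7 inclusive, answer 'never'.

Answer: never

Derivation:
Gen 0: 10111000
Gen 1 (rule 62): 11100100
Gen 2 (rule 154): 11011010
Gen 3 (rule 62): 10110111
Gen 4 (rule 154): 00100110
Gen 5 (rule 62): 01111101
Gen 6 (rule 154): 11111000
Gen 7 (rule 62): 10000100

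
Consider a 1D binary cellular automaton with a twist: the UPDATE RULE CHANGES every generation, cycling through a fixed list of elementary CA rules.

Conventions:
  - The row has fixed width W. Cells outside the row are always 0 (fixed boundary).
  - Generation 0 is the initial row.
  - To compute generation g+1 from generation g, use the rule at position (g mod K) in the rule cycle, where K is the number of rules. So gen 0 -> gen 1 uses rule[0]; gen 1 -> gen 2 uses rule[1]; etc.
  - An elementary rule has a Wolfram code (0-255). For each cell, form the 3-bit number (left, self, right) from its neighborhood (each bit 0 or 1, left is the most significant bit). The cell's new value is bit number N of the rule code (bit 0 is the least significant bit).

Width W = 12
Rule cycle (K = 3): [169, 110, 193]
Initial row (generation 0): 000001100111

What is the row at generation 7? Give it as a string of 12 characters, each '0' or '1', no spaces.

Gen 0: 000001100111
Gen 1 (rule 169): 111101000110
Gen 2 (rule 110): 100111001110
Gen 3 (rule 193): 000011000110
Gen 4 (rule 169): 111010010100
Gen 5 (rule 110): 101110111100
Gen 6 (rule 193): 000110011101
Gen 7 (rule 169): 110100011010

Answer: 110100011010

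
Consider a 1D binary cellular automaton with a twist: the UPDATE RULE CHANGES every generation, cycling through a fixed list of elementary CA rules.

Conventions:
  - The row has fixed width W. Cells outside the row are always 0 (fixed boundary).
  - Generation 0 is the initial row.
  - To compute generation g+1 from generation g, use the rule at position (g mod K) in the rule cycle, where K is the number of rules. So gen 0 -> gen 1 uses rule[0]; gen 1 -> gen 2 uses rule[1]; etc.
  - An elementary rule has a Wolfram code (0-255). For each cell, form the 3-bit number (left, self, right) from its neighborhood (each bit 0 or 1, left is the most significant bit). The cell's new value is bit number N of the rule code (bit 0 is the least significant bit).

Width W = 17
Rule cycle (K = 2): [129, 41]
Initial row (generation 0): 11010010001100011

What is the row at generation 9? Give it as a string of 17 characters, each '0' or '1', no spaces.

Gen 0: 11010010001100011
Gen 1 (rule 129): 00000000100001000
Gen 2 (rule 41): 11111110001100011
Gen 3 (rule 129): 01111100100001000
Gen 4 (rule 41): 01000000001100011
Gen 5 (rule 129): 00011111100001000
Gen 6 (rule 41): 11010000001100011
Gen 7 (rule 129): 00000111100001000
Gen 8 (rule 41): 11110100001100011
Gen 9 (rule 129): 01100001100001000

Answer: 01100001100001000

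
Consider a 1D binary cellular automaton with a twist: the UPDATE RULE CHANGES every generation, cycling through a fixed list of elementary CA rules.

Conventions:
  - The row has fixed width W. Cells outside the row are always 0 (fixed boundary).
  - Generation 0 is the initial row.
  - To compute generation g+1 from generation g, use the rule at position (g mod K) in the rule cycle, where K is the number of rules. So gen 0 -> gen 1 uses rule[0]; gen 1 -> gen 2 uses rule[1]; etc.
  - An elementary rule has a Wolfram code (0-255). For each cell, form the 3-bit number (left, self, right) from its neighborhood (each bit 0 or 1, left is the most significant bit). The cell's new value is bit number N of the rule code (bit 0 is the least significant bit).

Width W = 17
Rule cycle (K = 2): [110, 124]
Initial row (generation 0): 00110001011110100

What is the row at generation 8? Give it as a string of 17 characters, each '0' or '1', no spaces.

Answer: 11101110011001001

Derivation:
Gen 0: 00110001011110100
Gen 1 (rule 110): 01110011110011100
Gen 2 (rule 124): 01011010011010110
Gen 3 (rule 110): 11111110111111110
Gen 4 (rule 124): 10000011100000011
Gen 5 (rule 110): 10000110100000111
Gen 6 (rule 124): 11000111110000101
Gen 7 (rule 110): 11001100010001111
Gen 8 (rule 124): 11101110011001001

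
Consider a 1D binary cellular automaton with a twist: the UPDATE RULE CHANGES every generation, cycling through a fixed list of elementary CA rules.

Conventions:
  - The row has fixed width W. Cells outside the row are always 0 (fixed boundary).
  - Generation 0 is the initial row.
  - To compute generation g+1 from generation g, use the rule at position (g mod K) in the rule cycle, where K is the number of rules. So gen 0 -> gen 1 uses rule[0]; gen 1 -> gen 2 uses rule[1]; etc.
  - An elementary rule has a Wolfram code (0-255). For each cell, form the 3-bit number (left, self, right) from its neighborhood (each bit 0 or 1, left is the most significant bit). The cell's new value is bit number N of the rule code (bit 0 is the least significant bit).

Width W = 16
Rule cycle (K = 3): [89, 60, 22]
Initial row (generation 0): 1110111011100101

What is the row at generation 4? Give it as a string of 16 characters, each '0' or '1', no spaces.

Answer: 1111111111101111

Derivation:
Gen 0: 1110111011100101
Gen 1 (rule 89): 1010101010110000
Gen 2 (rule 60): 1111111111101000
Gen 3 (rule 22): 0000000000001100
Gen 4 (rule 89): 1111111111101111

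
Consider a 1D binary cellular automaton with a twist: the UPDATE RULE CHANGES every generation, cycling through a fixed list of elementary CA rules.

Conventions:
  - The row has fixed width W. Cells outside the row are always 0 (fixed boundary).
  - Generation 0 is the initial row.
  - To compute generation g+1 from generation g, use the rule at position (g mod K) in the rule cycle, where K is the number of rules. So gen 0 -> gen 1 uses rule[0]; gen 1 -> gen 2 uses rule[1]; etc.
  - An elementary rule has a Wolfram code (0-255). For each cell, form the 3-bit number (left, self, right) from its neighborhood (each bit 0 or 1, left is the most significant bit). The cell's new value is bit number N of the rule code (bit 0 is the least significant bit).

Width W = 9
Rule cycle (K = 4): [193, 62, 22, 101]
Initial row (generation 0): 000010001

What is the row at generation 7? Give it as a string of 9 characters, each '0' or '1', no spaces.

Answer: 101110001

Derivation:
Gen 0: 000010001
Gen 1 (rule 193): 111000100
Gen 2 (rule 62): 100101110
Gen 3 (rule 22): 111100001
Gen 4 (rule 101): 000101101
Gen 5 (rule 193): 110000100
Gen 6 (rule 62): 101001110
Gen 7 (rule 22): 101110001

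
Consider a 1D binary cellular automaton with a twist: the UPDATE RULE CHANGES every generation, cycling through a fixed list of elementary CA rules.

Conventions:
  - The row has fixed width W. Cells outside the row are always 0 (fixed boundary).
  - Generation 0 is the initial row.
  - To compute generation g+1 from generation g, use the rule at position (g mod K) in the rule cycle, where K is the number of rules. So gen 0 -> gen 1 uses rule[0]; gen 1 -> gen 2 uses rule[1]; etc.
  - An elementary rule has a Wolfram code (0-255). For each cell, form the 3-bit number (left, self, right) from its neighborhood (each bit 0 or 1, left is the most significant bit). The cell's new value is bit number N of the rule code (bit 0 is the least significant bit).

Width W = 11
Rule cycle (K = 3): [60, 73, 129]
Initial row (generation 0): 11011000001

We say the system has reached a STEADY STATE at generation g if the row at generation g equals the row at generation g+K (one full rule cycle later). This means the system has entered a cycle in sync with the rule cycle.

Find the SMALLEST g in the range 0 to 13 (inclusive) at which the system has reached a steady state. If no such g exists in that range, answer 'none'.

Gen 0: 11011000001
Gen 1 (rule 60): 10110100001
Gen 2 (rule 73): 00110001100
Gen 3 (rule 129): 10000100001
Gen 4 (rule 60): 11000110001
Gen 5 (rule 73): 11010110100
Gen 6 (rule 129): 00000000001
Gen 7 (rule 60): 00000000001
Gen 8 (rule 73): 11111111100
Gen 9 (rule 129): 01111111001
Gen 10 (rule 60): 01000000101
Gen 11 (rule 73): 00011110000
Gen 12 (rule 129): 11001100111
Gen 13 (rule 60): 10101010100
Gen 14 (rule 73): 00000000001
Gen 15 (rule 129): 11111111100
Gen 16 (rule 60): 10000000010

Answer: none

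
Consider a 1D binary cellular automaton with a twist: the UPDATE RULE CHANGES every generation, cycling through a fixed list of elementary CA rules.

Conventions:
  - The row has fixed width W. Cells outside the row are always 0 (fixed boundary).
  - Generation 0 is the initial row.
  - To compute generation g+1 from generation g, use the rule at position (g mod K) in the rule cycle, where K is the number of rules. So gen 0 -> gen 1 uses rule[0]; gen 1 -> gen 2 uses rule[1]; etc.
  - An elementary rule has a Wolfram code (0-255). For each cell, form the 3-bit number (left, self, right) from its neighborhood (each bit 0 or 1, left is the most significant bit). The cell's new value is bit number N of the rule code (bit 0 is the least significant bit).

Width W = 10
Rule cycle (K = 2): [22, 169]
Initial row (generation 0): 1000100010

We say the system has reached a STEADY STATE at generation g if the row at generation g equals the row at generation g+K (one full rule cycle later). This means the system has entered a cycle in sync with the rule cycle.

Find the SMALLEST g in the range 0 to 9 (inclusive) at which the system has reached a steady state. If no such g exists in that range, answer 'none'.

Gen 0: 1000100010
Gen 1 (rule 22): 1101110111
Gen 2 (rule 169): 1011101110
Gen 3 (rule 22): 1000000001
Gen 4 (rule 169): 0011111100
Gen 5 (rule 22): 0100000010
Gen 6 (rule 169): 0001111000
Gen 7 (rule 22): 0010000100
Gen 8 (rule 169): 1000110001
Gen 9 (rule 22): 1101001011
Gen 10 (rule 169): 1010000110
Gen 11 (rule 22): 1011001001

Answer: none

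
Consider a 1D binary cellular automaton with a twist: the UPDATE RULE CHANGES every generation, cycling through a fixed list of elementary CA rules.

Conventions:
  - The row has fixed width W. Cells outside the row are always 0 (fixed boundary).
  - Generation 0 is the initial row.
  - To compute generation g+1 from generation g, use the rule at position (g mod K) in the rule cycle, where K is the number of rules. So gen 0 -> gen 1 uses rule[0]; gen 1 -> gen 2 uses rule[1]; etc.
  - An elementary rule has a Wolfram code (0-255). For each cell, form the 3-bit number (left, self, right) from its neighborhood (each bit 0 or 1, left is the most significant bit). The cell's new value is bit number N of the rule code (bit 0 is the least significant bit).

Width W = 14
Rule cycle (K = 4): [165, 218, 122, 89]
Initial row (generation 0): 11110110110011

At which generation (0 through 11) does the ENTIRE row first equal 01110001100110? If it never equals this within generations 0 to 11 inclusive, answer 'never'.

Answer: 10

Derivation:
Gen 0: 11110110110011
Gen 1 (rule 165): 01101001000000
Gen 2 (rule 218): 11100110100000
Gen 3 (rule 122): 10111111010000
Gen 4 (rule 89): 00100001001111
Gen 5 (rule 165): 10101101000110
Gen 6 (rule 218): 00001100101111
Gen 7 (rule 122): 00011111011001
Gen 8 (rule 89): 11010001011100
Gen 9 (rule 165): 00110101101001
Gen 10 (rule 218): 01110001100110
Gen 11 (rule 122): 11011011111111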